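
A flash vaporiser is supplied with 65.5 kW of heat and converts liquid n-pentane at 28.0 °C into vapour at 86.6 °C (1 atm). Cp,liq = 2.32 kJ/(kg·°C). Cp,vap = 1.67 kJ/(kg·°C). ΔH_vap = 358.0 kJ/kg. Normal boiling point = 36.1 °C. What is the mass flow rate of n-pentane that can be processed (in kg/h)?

ṁ = 511 kg/h

Δh = 2.32×(36.1−28.0) + 358.0 + 1.67×(86.6−36.1) = 461.13 kJ/kg
Q = 65.5 kW = 65.5 kJ/s = 235800 kJ/h
ṁ = Q/Δh = 235800 / 461.13 = 511.36 kg/h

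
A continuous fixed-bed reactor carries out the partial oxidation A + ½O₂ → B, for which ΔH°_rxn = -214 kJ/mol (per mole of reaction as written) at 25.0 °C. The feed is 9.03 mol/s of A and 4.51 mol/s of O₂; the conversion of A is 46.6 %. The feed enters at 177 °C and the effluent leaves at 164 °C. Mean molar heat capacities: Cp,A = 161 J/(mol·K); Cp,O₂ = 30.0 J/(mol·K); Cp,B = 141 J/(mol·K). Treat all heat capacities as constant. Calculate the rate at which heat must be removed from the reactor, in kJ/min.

Extent of reaction ξ = 0.466 × 9.03 = 4.208 mol/s
Reaction term: ξ·ΔH°_rxn = 4.208 × -214 = -900.51 kJ/s
Sensible, feed 177→25 °C: -241.55 kJ/s
Outlet flows (mol/s): A 4.822, O₂ 2.406, B 4.208
Sensible, products 25→164 °C: 200.42 kJ/s
Q = ΔH = -941.64 kJ/s = -941.64 kW
Heat removed = 56498 kJ/min

Q_out = 56500 kJ/min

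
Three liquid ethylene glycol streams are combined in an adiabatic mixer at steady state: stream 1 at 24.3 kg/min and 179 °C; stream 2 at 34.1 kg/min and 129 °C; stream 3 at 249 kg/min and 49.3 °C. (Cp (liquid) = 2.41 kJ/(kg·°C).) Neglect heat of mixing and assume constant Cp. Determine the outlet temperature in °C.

T_out = 68.4 °C

Energy balance with Q = 0: Σ ṁᵢCp,ᵢ(T_out − Tᵢ) = 0
Σ ṁᵢCp,ᵢTᵢ = 24.3×2.41×179 + 34.1×2.41×129 + 249×2.41×49.3 = 50669
Σ ṁᵢCp,ᵢ = 24.3×2.41 + 34.1×2.41 + 249×2.41 = 740.83
T_out = 50669 / 740.83 = 68.394 °C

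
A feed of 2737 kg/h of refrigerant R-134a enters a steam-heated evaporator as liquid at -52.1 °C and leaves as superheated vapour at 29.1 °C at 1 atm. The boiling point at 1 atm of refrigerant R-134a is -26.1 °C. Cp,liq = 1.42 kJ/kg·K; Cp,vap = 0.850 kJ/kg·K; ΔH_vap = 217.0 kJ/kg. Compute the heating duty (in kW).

Q = 229 kW

liquid -52.1→-26.1 °C: 36.92 kJ/kg
vaporisation at -26.1 °C: 217 kJ/kg
vapour -26.1→29.1 °C: 46.92 kJ/kg
Δh = 36.92 + 217 + 46.92 = 300.84 kJ/kg
Q = ṁ·Δh = 2737 kg/h × 300.84 kJ/kg = 823400 kJ/h
|Q| = 228.72 kW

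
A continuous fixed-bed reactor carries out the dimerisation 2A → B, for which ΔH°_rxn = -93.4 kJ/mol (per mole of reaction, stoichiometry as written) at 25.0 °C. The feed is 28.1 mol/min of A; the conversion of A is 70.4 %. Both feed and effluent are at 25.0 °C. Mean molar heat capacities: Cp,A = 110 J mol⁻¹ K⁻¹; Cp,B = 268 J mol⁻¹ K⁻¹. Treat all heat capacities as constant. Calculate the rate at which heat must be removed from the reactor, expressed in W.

Extent of reaction ξ = 0.704 × 28.1 / 2 = 9.8912 mol/min
Reaction term: ξ·ΔH°_rxn = 9.8912 × -93.4 = -923.84 kJ/min
Q = ΔH = -923.84 kJ/min = -15.397 kW
Heat removed = 15397 W

Q_out = 15400 W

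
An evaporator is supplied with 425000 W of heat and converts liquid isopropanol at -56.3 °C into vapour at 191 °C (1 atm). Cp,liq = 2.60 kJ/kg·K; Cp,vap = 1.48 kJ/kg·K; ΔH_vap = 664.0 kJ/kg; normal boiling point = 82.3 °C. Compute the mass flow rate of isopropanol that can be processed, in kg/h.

Δh = 2.60×(82.3−-56.3) + 664.0 + 1.48×(191−82.3) = 1185.2 kJ/kg
Q = 425000 W = 425 kJ/s = 1.53e+06 kJ/h
ṁ = Q/Δh = 1.53e+06 / 1185.2 = 1290.9 kg/h

ṁ = 1290 kg/h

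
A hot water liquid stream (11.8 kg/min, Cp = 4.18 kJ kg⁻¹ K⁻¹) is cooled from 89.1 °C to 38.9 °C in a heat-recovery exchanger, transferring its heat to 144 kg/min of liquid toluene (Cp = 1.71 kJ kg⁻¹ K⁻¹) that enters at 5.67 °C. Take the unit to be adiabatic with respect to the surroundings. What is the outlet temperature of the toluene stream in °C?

Heat released by hot stream: Q = 11.8 × 4.18 × (89.1 − 38.9) = 2476.1 kJ/min
Energy balance on cold side (adiabatic exchanger): Q = ṁ_c·Cp_c·(T_c,out − T_c,in)
T_c,out = 5.67 + 2476.1/(144 × 1.71) = 15.725 °C

T_c,out = 15.7 °C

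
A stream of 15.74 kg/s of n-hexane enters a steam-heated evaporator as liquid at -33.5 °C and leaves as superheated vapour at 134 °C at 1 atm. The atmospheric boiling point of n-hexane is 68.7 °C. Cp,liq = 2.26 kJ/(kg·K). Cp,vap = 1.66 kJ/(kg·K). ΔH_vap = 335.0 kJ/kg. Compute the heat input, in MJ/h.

Q = 38200 MJ/h

liquid -33.5→68.7 °C: 230.97 kJ/kg
vaporisation at 68.7 °C: 335 kJ/kg
vapour 68.7→134 °C: 108.4 kJ/kg
Δh = 230.97 + 335 + 108.4 = 674.37 kJ/kg
Q = ṁ·Δh = 15.74 kg/s × 674.37 kJ/kg = 10615 kJ/s
|Q| = 10615 kW = 38213 MJ/h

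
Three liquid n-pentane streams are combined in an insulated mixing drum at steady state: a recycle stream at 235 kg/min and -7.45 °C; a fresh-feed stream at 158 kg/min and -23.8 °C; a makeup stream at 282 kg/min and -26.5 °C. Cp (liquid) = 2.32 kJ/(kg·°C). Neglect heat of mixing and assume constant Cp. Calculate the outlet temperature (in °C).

T_out = -19.2 °C

Energy balance with Q = 0: Σ ṁᵢCp,ᵢ(T_out − Tᵢ) = 0
T_out = Σ ṁᵢCp,ᵢTᵢ / Σ ṁᵢCp,ᵢ
      = -30123 / 1566 = -19.236 °C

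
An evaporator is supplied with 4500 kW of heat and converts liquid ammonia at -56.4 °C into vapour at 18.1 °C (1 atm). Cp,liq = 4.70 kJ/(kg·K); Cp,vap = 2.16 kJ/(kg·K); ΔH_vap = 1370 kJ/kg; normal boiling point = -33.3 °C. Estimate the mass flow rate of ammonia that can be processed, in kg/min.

ṁ = 170 kg/min

Δh = 4.70×(-33.3−-56.4) + 1370 + 2.16×(18.1−-33.3) = 1589.6 kJ/kg
Q = 4500 kW = 4500 kJ/s = 270000 kJ/min
ṁ = Q/Δh = 270000 / 1589.6 = 169.85 kg/min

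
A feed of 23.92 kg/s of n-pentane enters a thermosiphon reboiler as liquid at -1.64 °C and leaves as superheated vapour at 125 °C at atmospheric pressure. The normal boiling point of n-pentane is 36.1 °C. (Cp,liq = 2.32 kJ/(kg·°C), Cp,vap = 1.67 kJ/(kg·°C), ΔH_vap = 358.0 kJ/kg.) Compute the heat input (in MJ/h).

liquid -1.64→36.1 °C: 87.557 kJ/kg
vaporisation at 36.1 °C: 358 kJ/kg
vapour 36.1→125 °C: 148.46 kJ/kg
Δh = 87.557 + 358 + 148.46 = 594.02 kJ/kg
Q = ṁ·Δh = 23.92 kg/s × 594.02 kJ/kg = 14209 kJ/s
|Q| = 14209 kW = 51152 MJ/h

Q = 51200 MJ/h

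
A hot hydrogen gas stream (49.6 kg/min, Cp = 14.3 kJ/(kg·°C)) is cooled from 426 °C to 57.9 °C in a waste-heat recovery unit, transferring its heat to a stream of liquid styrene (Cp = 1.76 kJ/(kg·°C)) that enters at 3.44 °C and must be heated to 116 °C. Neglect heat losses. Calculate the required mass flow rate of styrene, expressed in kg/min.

ṁ_c = 1320 kg/min

Heat released by hot stream: Q = 49.6 × 14.3 × (426 − 57.9) = 261090 kJ/min
Energy balance on cold side (adiabatic exchanger): Q = ṁ_c·Cp_c·(T_c,out − T_c,in)
ṁ_c = 261090 / [1.76 × (116 − 3.44)] = 1317.9 kg/min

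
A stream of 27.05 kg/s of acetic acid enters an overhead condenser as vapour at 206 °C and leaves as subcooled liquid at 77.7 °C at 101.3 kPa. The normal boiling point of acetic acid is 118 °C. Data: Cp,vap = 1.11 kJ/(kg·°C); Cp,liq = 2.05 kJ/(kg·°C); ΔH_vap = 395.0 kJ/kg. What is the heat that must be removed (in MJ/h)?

Q_c = 56000 MJ/h

vapour 206→118 °C: -97.68 kJ/kg
condensation at 118 °C: -395 kJ/kg
liquid 118→77.7 °C: -82.615 kJ/kg
Δh = -97.68 + -395 + -82.615 = -575.29 kJ/kg
Q = ṁ·Δh = 27.05 kg/s × -575.29 kJ/kg = -15562 kJ/s
|Q| = 15562 kW = 56022 MJ/h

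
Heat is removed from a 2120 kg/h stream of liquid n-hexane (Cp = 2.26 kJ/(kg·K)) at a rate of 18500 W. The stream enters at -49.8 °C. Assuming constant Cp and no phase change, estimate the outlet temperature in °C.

T_out = -63.7 °C

Q = 18500 W = 66600 kJ/h
ΔT = Q/(ṁ·Cp) = 66600/(2120×2.26) = 13.9 K
T_out = -49.8 − 13.9 = -63.7 °C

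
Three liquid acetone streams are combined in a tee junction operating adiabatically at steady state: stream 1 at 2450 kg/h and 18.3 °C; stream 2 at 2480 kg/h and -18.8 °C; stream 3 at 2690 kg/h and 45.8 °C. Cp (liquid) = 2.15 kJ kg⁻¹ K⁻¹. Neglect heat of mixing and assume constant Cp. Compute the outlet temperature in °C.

T_out = 15.9 °C

Energy balance with Q = 0: Σ ṁᵢCp,ᵢ(T_out − Tᵢ) = 0
Σ ṁᵢCp,ᵢTᵢ = 2450×2.15×18.3 + 2480×2.15×-18.8 + 2690×2.15×45.8 = 261040
Σ ṁᵢCp,ᵢ = 2450×2.15 + 2480×2.15 + 2690×2.15 = 16383
T_out = 261040 / 16383 = 15.933 °C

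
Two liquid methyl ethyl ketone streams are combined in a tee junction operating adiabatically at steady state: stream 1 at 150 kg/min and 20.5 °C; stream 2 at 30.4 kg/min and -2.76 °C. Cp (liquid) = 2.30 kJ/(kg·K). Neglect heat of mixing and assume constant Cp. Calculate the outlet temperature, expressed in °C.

T_out = 16.6 °C

No heat crosses the boundary, so H_out = H_in.
Σ ṁᵢCp,ᵢTᵢ = 150×2.30×20.5 + 30.4×2.30×-2.76 = 6879.5
Σ ṁᵢCp,ᵢ = 150×2.30 + 30.4×2.30 = 414.92
T_out = 6879.5 / 414.92 = 16.58 °C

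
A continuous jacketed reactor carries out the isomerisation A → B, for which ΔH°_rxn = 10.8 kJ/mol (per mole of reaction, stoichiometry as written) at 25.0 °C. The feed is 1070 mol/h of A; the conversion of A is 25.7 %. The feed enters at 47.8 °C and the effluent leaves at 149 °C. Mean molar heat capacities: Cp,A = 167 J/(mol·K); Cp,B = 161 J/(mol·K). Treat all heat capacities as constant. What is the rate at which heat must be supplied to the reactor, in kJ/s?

Extent of reaction ξ = 0.257 × 1070 = 274.99 mol/h
Reaction term: ξ·ΔH°_rxn = 274.99 × 10.8 = 2969.9 kJ/h
Sensible, feed 47.8→25 °C: -4074.1 kJ/h
Outlet flows (mol/h): A 795.01, B 274.99
Sensible, products 25→149 °C: 21953 kJ/h
Q = ΔH = 20849 kJ/h = 5.7913 kW
Heat supplied = 5.7913 kJ/s

Q_in = 5.79 kJ/s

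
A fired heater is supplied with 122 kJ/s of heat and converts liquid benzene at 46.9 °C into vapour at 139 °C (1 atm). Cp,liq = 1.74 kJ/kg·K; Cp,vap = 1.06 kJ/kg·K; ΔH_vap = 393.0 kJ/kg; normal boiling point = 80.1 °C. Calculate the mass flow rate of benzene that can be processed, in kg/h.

ṁ = 856 kg/h

Δh = 1.74×(80.1−46.9) + 393.0 + 1.06×(139−80.1) = 513.2 kJ/kg
Q = 122 kJ/s = 122 kJ/s = 439200 kJ/h
ṁ = Q/Δh = 439200 / 513.2 = 855.8 kg/h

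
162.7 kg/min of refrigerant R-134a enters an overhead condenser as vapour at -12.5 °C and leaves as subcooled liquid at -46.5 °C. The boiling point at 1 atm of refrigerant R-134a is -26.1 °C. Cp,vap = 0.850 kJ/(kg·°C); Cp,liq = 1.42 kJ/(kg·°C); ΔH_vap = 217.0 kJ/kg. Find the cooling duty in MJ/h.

Q_c = 2510 MJ/h

vapour -12.5→-26.1 °C: -11.56 kJ/kg
condensation at -26.1 °C: -217 kJ/kg
liquid -26.1→-46.5 °C: -28.968 kJ/kg
Δh = -11.56 + -217 + -28.968 = -257.53 kJ/kg
Q = ṁ·Δh = 162.7 kg/min × -257.53 kJ/kg = -41900 kJ/min
|Q| = 698.33 kW = 2514 MJ/h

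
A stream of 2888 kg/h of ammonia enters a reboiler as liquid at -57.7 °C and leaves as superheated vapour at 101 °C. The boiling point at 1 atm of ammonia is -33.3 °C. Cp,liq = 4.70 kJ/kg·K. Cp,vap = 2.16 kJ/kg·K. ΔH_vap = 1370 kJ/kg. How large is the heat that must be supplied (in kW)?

liquid -57.7→-33.3 °C: 114.68 kJ/kg
vaporisation at -33.3 °C: 1370 kJ/kg
vapour -33.3→101 °C: 290.09 kJ/kg
Δh = 114.68 + 1370 + 290.09 = 1774.8 kJ/kg
Q = ṁ·Δh = 2888 kg/h × 1774.8 kJ/kg = 5.1255e+06 kJ/h
|Q| = 1423.8 kW

Q = 1420 kW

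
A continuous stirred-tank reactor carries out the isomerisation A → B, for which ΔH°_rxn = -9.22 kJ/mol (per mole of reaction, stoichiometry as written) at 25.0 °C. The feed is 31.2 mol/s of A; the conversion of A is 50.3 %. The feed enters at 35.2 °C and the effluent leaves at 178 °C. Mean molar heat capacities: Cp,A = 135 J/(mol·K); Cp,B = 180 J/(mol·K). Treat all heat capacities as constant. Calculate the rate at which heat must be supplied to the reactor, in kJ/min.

Extent of reaction ξ = 0.503 × 31.2 = 15.694 mol/s
Reaction term: ξ·ΔH°_rxn = 15.694 × -9.22 = -144.69 kJ/s
Sensible, feed 35.2→25 °C: -42.962 kJ/s
Outlet flows (mol/s): A 15.506, B 15.694
Sensible, products 25→178 °C: 752.49 kJ/s
Q = ΔH = 564.83 kJ/s = 564.83 kW
Heat supplied = 33890 kJ/min

Q_in = 33900 kJ/min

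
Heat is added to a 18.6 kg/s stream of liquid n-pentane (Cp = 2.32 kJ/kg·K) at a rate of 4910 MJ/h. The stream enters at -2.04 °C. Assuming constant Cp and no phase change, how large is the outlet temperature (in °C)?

Q = 4910 MJ/h = 1363.9 kJ/s
ΔT = Q/(ṁ·Cp) = 1363.9/(18.6×2.32) = 31.607 K
T_out = -2.04 + 31.607 = 29.567 °C

T_out = 29.6 °C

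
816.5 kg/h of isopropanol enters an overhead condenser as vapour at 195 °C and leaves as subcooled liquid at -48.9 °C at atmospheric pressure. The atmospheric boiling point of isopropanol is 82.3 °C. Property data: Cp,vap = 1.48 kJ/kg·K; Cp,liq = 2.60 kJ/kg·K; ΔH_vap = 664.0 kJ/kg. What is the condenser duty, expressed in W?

Q_c = 266000 W

vapour 195→82.3 °C: -166.8 kJ/kg
condensation at 82.3 °C: -664 kJ/kg
liquid 82.3→-48.9 °C: -341.12 kJ/kg
Δh = -166.8 + -664 + -341.12 = -1171.9 kJ/kg
Q = ṁ·Δh = 816.5 kg/h × -1171.9 kJ/kg = -956870 kJ/h
|Q| = 265.8 kW = 265800 W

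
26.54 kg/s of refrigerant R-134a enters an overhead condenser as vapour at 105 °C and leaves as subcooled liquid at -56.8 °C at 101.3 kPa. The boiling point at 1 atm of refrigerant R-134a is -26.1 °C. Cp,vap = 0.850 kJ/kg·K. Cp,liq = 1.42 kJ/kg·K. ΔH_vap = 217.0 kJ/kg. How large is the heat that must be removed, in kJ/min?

vapour 105→-26.1 °C: -111.43 kJ/kg
condensation at -26.1 °C: -217 kJ/kg
liquid -26.1→-56.8 °C: -43.594 kJ/kg
Δh = -111.43 + -217 + -43.594 = -372.03 kJ/kg
Q = ṁ·Δh = 26.54 kg/s × -372.03 kJ/kg = -9873.6 kJ/s
|Q| = 9873.6 kW = 592420 kJ/min

Q_c = 592000 kJ/min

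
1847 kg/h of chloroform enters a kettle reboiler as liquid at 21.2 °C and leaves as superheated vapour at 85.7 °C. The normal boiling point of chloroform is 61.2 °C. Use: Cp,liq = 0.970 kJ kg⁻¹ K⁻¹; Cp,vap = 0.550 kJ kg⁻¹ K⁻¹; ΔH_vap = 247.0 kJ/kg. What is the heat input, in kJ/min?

liquid 21.2→61.2 °C: 38.8 kJ/kg
vaporisation at 61.2 °C: 247 kJ/kg
vapour 61.2→85.7 °C: 13.475 kJ/kg
Δh = 38.8 + 247 + 13.475 = 299.27 kJ/kg
Q = ṁ·Δh = 1847 kg/h × 299.27 kJ/kg = 552760 kJ/h
|Q| = 153.54 kW = 9212.7 kJ/min

Q = 9210 kJ/min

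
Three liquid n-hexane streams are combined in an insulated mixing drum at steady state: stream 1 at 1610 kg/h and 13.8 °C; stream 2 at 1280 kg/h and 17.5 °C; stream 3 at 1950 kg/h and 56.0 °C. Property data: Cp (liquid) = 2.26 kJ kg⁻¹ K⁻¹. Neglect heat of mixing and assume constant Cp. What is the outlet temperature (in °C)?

Energy balance with Q = 0: Σ ṁᵢCp,ᵢ(T_out − Tᵢ) = 0
T_out = Σ ṁᵢCp,ᵢTᵢ / Σ ṁᵢCp,ᵢ
      = 347630 / 10938 = 31.781 °C

T_out = 31.8 °C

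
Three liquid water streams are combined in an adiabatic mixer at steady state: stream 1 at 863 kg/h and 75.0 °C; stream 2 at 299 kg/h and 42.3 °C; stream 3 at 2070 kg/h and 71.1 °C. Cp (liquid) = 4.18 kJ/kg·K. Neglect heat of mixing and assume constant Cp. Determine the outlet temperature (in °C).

T_out = 69.5 °C

No heat crosses the boundary, so H_out = H_in.
Σ ṁᵢCp,ᵢTᵢ = 863×4.18×75.0 + 299×4.18×42.3 + 2070×4.18×71.1 = 938620
Σ ṁᵢCp,ᵢ = 863×4.18 + 299×4.18 + 2070×4.18 = 13510
T_out = 938620 / 13510 = 69.477 °C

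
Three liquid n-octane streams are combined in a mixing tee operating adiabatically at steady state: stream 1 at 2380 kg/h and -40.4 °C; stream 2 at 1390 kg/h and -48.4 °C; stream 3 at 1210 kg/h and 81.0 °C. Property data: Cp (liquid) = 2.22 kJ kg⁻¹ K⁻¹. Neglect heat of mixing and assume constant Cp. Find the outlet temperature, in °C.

Energy balance with Q = 0: Σ ṁᵢCp,ᵢ(T_out − Tᵢ) = 0
Σ ṁᵢCp,ᵢTᵢ = 2380×2.22×-40.4 + 1390×2.22×-48.4 + 1210×2.22×81.0 = -145230
Σ ṁᵢCp,ᵢ = 2380×2.22 + 1390×2.22 + 1210×2.22 = 11056
T_out = -145230 / 11056 = -13.136 °C

T_out = -13.1 °C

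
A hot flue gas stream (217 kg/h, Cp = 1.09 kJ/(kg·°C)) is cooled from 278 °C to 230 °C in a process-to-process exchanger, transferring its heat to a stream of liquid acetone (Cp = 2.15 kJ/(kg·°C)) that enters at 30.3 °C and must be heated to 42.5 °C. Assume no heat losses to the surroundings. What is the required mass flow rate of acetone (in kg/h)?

Heat released by hot stream: Q = 217 × 1.09 × (278 − 230) = 11353 kJ/h
Energy balance on cold side (adiabatic exchanger): Q = ṁ_c·Cp_c·(T_c,out − T_c,in)
ṁ_c = 11353 / [2.15 × (42.5 − 30.3)] = 432.84 kg/h

ṁ_c = 433 kg/h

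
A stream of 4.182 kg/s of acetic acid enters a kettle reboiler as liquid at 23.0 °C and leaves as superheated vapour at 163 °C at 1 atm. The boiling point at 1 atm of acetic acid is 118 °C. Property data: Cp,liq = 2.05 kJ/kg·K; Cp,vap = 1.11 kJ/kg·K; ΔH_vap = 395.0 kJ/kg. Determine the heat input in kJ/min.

liquid 23.0→118 °C: 194.75 kJ/kg
vaporisation at 118 °C: 395 kJ/kg
vapour 118→163 °C: 49.95 kJ/kg
Δh = 194.75 + 395 + 49.95 = 639.7 kJ/kg
Q = ṁ·Δh = 4.182 kg/s × 639.7 kJ/kg = 2675.2 kJ/s
|Q| = 2675.2 kW = 160510 kJ/min

Q = 161000 kJ/min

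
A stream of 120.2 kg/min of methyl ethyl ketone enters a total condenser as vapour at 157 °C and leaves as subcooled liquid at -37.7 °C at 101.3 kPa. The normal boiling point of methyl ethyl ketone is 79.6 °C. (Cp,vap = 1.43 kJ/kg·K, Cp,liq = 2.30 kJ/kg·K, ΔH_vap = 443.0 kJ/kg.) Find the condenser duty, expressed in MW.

vapour 157→79.6 °C: -110.68 kJ/kg
condensation at 79.6 °C: -443 kJ/kg
liquid 79.6→-37.7 °C: -269.79 kJ/kg
Δh = -110.68 + -443 + -269.79 = -823.47 kJ/kg
Q = ṁ·Δh = 120.2 kg/min × -823.47 kJ/kg = -98981 kJ/min
|Q| = 1649.7 kW = 1.6497 MW

Q_c = 1.65 MW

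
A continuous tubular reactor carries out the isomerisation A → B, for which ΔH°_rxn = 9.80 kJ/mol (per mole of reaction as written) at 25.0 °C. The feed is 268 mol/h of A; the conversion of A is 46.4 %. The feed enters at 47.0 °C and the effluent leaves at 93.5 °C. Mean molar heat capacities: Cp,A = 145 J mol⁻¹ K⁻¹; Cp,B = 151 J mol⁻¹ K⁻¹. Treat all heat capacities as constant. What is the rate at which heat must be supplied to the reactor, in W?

Q_in = 855 W

Extent of reaction ξ = 0.464 × 268 = 124.35 mol/h
Reaction term: ξ·ΔH°_rxn = 124.35 × 9.80 = 1218.6 kJ/h
Sensible, feed 47.0→25 °C: -854.92 kJ/h
Outlet flows (mol/h): A 143.65, B 124.35
Sensible, products 25→93.5 °C: 2713 kJ/h
Q = ΔH = 3076.7 kJ/h = 0.85465 kW
Heat supplied = 854.65 W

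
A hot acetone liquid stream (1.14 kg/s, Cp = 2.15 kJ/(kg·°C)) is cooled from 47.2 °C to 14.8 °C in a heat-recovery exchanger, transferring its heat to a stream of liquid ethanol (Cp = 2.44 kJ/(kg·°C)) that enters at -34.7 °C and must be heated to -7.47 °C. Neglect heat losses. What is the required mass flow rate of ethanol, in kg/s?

ṁ_c = 1.20 kg/s

Heat released by hot stream: Q = 1.14 × 2.15 × (47.2 − 14.8) = 79.412 kJ/s
Energy balance on cold side (adiabatic exchanger): Q = ṁ_c·Cp_c·(T_c,out − T_c,in)
ṁ_c = 79.412 / [2.44 × (-7.47 − -34.7)] = 1.1952 kg/s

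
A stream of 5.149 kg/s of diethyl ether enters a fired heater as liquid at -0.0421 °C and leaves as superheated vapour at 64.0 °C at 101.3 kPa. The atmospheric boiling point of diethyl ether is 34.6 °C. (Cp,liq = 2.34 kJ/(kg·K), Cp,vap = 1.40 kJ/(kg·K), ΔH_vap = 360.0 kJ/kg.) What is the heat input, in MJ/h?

liquid -0.0421→34.6 °C: 81.063 kJ/kg
vaporisation at 34.6 °C: 360 kJ/kg
vapour 34.6→64.0 °C: 41.16 kJ/kg
Δh = 81.063 + 360 + 41.16 = 482.22 kJ/kg
Q = ṁ·Δh = 5.149 kg/s × 482.22 kJ/kg = 2483 kJ/s
|Q| = 2483 kW = 8938.7 MJ/h

Q = 8940 MJ/h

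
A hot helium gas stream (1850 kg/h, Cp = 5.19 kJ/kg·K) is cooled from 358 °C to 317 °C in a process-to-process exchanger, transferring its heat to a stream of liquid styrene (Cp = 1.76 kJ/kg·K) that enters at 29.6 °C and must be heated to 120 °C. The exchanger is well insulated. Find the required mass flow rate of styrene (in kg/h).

Heat released by hot stream: Q = 1850 × 5.19 × (358 − 317) = 393660 kJ/h
Energy balance on cold side (adiabatic exchanger): Q = ṁ_c·Cp_c·(T_c,out − T_c,in)
ṁ_c = 393660 / [1.76 × (120 − 29.6)] = 2474.2 kg/h

ṁ_c = 2470 kg/h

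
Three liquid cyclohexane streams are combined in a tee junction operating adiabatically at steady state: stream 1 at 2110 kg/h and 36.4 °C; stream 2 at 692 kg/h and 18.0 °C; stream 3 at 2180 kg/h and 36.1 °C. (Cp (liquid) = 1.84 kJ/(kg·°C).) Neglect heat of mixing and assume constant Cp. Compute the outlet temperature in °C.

No heat crosses the boundary, so H_out = H_in.
Σ ṁᵢCp,ᵢTᵢ = 2110×1.84×36.4 + 692×1.84×18.0 + 2180×1.84×36.1 = 309040
Σ ṁᵢCp,ᵢ = 2110×1.84 + 692×1.84 + 2180×1.84 = 9166.9
T_out = 309040 / 9166.9 = 33.713 °C

T_out = 33.7 °C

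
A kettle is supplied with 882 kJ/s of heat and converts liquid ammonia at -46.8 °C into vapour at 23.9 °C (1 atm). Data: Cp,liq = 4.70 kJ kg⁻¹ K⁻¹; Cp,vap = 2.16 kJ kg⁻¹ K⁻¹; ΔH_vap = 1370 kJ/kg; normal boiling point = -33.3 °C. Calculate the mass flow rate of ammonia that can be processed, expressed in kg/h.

Δh = 4.70×(-33.3−-46.8) + 1370 + 2.16×(23.9−-33.3) = 1557 kJ/kg
Q = 882 kJ/s = 882 kJ/s = 3.1752e+06 kJ/h
ṁ = Q/Δh = 3.1752e+06 / 1557 = 2039.3 kg/h

ṁ = 2040 kg/h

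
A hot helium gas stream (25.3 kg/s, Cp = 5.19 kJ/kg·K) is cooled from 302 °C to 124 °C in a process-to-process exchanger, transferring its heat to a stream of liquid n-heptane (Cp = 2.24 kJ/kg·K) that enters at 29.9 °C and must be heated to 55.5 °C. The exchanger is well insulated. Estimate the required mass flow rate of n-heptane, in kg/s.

ṁ_c = 408 kg/s

Heat released by hot stream: Q = 25.3 × 5.19 × (302 − 124) = 23373 kJ/s
Energy balance on cold side (adiabatic exchanger): Q = ṁ_c·Cp_c·(T_c,out − T_c,in)
ṁ_c = 23373 / [2.24 × (55.5 − 29.9)] = 407.59 kg/s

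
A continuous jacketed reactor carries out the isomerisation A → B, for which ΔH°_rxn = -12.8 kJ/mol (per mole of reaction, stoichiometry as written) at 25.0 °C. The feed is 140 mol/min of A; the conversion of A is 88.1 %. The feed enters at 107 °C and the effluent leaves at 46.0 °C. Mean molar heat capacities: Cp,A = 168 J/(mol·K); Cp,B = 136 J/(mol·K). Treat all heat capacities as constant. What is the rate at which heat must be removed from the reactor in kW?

Extent of reaction ξ = 0.881 × 140 = 123.34 mol/min
Reaction term: ξ·ΔH°_rxn = 123.34 × -12.8 = -1578.8 kJ/min
Sensible, feed 107→25 °C: -1928.6 kJ/min
Outlet flows (mol/min): A 16.66, B 123.34
Sensible, products 25→46.0 °C: 411.04 kJ/min
Q = ΔH = -3096.4 kJ/min = -51.606 kW
Heat removed = 51.606 kW

Q_out = 51.6 kW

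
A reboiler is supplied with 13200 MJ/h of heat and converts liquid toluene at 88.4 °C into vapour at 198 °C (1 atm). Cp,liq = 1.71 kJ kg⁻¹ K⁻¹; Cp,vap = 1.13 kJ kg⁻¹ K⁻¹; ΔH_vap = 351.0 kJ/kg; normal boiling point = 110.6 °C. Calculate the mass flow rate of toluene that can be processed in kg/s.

Δh = 1.71×(110.6−88.4) + 351.0 + 1.13×(198−110.6) = 487.72 kJ/kg
Q = 13200 MJ/h = 3666.7 kJ/s = 3666.7 kJ/s
ṁ = Q/Δh = 3666.7 / 487.72 = 7.5179 kg/s

ṁ = 7.52 kg/s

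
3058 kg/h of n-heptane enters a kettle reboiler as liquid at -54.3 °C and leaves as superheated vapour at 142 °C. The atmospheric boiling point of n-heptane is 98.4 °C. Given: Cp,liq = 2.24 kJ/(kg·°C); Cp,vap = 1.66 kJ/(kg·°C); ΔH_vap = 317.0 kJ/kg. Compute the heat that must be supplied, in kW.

Q = 621 kW

liquid -54.3→98.4 °C: 342.05 kJ/kg
vaporisation at 98.4 °C: 317 kJ/kg
vapour 98.4→142 °C: 72.376 kJ/kg
Δh = 342.05 + 317 + 72.376 = 731.42 kJ/kg
Q = ṁ·Δh = 3058 kg/h × 731.42 kJ/kg = 2.2367e+06 kJ/h
|Q| = 621.3 kW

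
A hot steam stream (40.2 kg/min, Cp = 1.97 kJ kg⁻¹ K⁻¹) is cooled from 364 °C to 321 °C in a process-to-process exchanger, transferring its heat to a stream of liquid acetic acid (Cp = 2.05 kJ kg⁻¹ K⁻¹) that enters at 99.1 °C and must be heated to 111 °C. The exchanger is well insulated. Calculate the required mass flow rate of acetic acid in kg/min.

ṁ_c = 140 kg/min

Heat released by hot stream: Q = 40.2 × 1.97 × (364 − 321) = 3405.3 kJ/min
Energy balance on cold side (adiabatic exchanger): Q = ṁ_c·Cp_c·(T_c,out − T_c,in)
ṁ_c = 3405.3 / [2.05 × (111 − 99.1)] = 139.59 kg/min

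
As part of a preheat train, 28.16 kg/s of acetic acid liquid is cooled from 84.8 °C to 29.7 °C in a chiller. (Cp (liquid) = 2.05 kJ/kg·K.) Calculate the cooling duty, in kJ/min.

Q = ṁ·Cp·ΔT = 28.16 × 2.05 × (29.7 − 84.8) = -3180.8 kJ/s
Cooling duty = 190850 kJ/min

Q_c = 191000 kJ/min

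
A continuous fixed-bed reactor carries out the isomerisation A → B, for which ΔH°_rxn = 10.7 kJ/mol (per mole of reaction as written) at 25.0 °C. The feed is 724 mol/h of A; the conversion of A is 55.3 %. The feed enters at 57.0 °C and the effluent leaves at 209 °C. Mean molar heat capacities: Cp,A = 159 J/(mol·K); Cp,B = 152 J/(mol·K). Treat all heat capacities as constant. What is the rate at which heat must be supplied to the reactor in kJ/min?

Q_in = 354 kJ/min

Extent of reaction ξ = 0.553 × 724 = 400.37 mol/h
Reaction term: ξ·ΔH°_rxn = 400.37 × 10.7 = 4284 kJ/h
Sensible, feed 57.0→25 °C: -3683.7 kJ/h
Outlet flows (mol/h): A 323.63, B 400.37
Sensible, products 25→209 °C: 20666 kJ/h
Q = ΔH = 21266 kJ/h = 5.9072 kW
Heat supplied = 354.43 kJ/min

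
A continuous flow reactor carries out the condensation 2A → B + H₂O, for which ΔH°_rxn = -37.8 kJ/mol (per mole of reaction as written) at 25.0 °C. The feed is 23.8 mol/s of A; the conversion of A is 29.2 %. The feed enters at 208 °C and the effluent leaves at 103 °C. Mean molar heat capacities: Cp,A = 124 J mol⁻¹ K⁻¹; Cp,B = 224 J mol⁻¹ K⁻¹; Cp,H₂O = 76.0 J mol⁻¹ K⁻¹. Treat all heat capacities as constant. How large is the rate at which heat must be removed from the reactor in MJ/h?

Q_out = 1540 MJ/h

Extent of reaction ξ = 0.292 × 23.8 / 2 = 3.4748 mol/s
Reaction term: ξ·ΔH°_rxn = 3.4748 × -37.8 = -131.35 kJ/s
Sensible, feed 208→25 °C: -540.07 kJ/s
Outlet flows (mol/s): A 16.85, B 3.4748, H₂O 3.4748
Sensible, products 25→103 °C: 244.29 kJ/s
Q = ΔH = -427.13 kJ/s = -427.13 kW
Heat removed = 1537.7 MJ/h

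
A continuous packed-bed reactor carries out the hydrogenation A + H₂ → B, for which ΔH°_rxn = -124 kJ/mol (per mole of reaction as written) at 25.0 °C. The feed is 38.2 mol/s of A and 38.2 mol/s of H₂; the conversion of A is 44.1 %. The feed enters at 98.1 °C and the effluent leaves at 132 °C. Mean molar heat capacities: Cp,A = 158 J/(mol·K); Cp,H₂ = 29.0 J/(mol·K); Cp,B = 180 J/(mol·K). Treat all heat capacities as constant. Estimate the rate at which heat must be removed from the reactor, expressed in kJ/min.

Q_out = 112000 kJ/min

Extent of reaction ξ = 0.441 × 38.2 = 16.846 mol/s
Reaction term: ξ·ΔH°_rxn = 16.846 × -124 = -2088.9 kJ/s
Sensible, feed 98.1→25 °C: -522.18 kJ/s
Outlet flows (mol/s): A 21.354, H₂ 21.354, B 16.846
Sensible, products 25→132 °C: 751.73 kJ/s
Q = ΔH = -1859.4 kJ/s = -1859.4 kW
Heat removed = 111560 kJ/min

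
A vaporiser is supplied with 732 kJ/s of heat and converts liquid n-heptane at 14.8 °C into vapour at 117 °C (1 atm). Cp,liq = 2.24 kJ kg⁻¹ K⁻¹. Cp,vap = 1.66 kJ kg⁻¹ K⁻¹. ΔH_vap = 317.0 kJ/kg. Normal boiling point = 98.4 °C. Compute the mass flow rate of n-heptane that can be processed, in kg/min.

Δh = 2.24×(98.4−14.8) + 317.0 + 1.66×(117−98.4) = 535.14 kJ/kg
Q = 732 kJ/s = 732 kJ/s = 43920 kJ/min
ṁ = Q/Δh = 43920 / 535.14 = 82.072 kg/min

ṁ = 82.1 kg/min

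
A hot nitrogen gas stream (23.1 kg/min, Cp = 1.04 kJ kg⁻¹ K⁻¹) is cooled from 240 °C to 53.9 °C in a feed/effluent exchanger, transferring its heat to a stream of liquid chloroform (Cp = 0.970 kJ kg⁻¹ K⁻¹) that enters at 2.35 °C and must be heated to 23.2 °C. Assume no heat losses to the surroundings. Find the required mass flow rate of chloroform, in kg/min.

ṁ_c = 221 kg/min

Heat released by hot stream: Q = 23.1 × 1.04 × (240 − 53.9) = 4470.9 kJ/min
Energy balance on cold side (adiabatic exchanger): Q = ṁ_c·Cp_c·(T_c,out − T_c,in)
ṁ_c = 4470.9 / [0.970 × (23.2 − 2.35)] = 221.06 kg/min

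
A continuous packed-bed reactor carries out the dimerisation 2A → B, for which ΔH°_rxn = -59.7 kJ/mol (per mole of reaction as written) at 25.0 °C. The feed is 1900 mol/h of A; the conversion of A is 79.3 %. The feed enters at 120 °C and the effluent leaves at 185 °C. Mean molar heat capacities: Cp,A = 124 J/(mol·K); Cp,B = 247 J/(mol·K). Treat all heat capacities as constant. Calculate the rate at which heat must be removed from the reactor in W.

Q_out = 8270 W

Extent of reaction ξ = 0.793 × 1900 / 2 = 753.35 mol/h
Reaction term: ξ·ΔH°_rxn = 753.35 × -59.7 = -44975 kJ/h
Sensible, feed 120→25 °C: -22382 kJ/h
Outlet flows (mol/h): A 393.3, B 753.35
Sensible, products 25→185 °C: 37575 kJ/h
Q = ΔH = -29782 kJ/h = -8.2726 kW
Heat removed = 8272.6 W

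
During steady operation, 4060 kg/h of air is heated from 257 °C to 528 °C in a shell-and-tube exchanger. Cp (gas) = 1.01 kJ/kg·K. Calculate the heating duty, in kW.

Q = ṁ·Cp·ΔT = 4060 × 1.01 × (528 − 257) = 1.1113e+06 kJ/h
Converting: 1.1113e+06 / 3600 s = 308.68 kW

Q = 309 kW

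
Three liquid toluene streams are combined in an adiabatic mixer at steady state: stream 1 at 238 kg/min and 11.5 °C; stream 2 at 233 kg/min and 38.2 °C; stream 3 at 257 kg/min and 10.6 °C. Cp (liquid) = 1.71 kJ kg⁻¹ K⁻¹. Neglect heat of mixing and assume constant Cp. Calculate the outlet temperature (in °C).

T_out = 19.7 °C

Adiabatic, steady state ⇒ Σ ṁᵢCp,ᵢ(T_out − Tᵢ) = 0
Σ ṁᵢCp,ᵢTᵢ = 238×1.71×11.5 + 233×1.71×38.2 + 257×1.71×10.6 = 24559
Σ ṁᵢCp,ᵢ = 238×1.71 + 233×1.71 + 257×1.71 = 1244.9
T_out = 24559 / 1244.9 = 19.728 °C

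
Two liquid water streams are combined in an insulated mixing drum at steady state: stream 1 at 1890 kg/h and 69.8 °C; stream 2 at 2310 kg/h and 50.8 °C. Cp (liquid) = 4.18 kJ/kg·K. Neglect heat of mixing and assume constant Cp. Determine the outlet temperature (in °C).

No heat crosses the boundary, so H_out = H_in.
T_out = Σ ṁᵢCp,ᵢTᵢ / Σ ṁᵢCp,ᵢ
      = 1.0419e+06 / 17556 = 59.35 °C

T_out = 59.3 °C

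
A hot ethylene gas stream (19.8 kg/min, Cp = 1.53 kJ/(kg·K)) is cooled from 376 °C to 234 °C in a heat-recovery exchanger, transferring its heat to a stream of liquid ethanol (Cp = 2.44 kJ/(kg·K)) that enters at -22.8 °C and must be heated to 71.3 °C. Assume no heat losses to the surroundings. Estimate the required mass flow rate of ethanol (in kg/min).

Heat released by hot stream: Q = 19.8 × 1.53 × (376 − 234) = 4301.7 kJ/min
Energy balance on cold side (adiabatic exchanger): Q = ṁ_c·Cp_c·(T_c,out − T_c,in)
ṁ_c = 4301.7 / [2.44 × (71.3 − -22.8)] = 18.736 kg/min

ṁ_c = 18.7 kg/min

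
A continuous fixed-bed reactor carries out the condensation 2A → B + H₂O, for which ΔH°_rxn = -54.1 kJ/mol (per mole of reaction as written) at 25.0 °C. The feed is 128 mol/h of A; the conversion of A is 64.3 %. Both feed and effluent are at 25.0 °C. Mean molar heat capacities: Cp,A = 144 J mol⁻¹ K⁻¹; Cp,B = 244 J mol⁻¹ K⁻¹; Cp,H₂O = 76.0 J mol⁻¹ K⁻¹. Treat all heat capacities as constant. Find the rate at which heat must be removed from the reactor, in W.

Q_out = 618 W

Extent of reaction ξ = 0.643 × 128 / 2 = 41.152 mol/h
Reaction term: ξ·ΔH°_rxn = 41.152 × -54.1 = -2226.3 kJ/h
Q = ΔH = -2226.3 kJ/h = -0.61842 kW
Heat removed = 618.42 W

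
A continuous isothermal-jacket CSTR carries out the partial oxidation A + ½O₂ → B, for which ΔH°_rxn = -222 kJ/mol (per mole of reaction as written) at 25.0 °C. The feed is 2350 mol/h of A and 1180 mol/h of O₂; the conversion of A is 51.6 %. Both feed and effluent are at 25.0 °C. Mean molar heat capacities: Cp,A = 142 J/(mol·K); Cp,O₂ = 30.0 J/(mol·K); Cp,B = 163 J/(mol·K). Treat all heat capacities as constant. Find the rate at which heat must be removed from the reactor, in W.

Extent of reaction ξ = 0.516 × 2350 = 1212.6 mol/h
Reaction term: ξ·ΔH°_rxn = 1212.6 × -222 = -269200 kJ/h
Q = ΔH = -269200 kJ/h = -74.777 kW
Heat removed = 74777 W

Q_out = 74800 W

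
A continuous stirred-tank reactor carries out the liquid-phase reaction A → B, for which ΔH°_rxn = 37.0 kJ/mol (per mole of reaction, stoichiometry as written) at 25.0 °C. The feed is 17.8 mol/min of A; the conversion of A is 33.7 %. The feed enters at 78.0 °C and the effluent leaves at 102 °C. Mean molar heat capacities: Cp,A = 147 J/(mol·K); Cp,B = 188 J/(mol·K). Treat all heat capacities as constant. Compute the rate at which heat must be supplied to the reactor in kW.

Extent of reaction ξ = 0.337 × 17.8 = 5.9986 mol/min
Reaction term: ξ·ΔH°_rxn = 5.9986 × 37.0 = 221.95 kJ/min
Sensible, feed 78.0→25 °C: -138.68 kJ/min
Outlet flows (mol/min): A 11.801, B 5.9986
Sensible, products 25→102 °C: 220.42 kJ/min
Q = ΔH = 303.68 kJ/min = 5.0614 kW
Heat supplied = 5.0614 kW

Q_in = 5.06 kW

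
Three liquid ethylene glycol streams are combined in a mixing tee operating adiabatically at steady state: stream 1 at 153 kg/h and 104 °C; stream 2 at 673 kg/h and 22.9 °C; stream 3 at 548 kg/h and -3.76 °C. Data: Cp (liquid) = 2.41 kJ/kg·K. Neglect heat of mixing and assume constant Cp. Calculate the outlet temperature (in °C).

T_out = 21.3 °C

No heat crosses the boundary, so H_out = H_in.
Σ ṁᵢCp,ᵢTᵢ = 153×2.41×104 + 673×2.41×22.9 + 548×2.41×-3.76 = 70524
Σ ṁᵢCp,ᵢ = 153×2.41 + 673×2.41 + 548×2.41 = 3311.3
T_out = 70524 / 3311.3 = 21.298 °C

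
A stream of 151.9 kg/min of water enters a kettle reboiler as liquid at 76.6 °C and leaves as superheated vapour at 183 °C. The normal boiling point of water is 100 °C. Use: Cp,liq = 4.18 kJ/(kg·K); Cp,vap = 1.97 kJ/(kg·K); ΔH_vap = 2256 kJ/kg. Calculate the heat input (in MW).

Q = 6.37 MW

liquid 76.6→100 °C: 97.812 kJ/kg
vaporisation at 100 °C: 2256 kJ/kg
vapour 100→183 °C: 163.51 kJ/kg
Δh = 97.812 + 2256 + 163.51 = 2517.3 kJ/kg
Q = ṁ·Δh = 151.9 kg/min × 2517.3 kJ/kg = 382380 kJ/min
|Q| = 6373 kW = 6.373 MW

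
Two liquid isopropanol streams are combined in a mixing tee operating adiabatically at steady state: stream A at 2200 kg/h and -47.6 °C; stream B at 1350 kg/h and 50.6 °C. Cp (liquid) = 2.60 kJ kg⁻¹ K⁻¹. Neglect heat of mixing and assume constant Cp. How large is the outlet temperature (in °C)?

Adiabatic, steady state ⇒ Σ ṁᵢCp,ᵢ(T_out − Tᵢ) = 0
T_out = Σ ṁᵢCp,ᵢTᵢ / Σ ṁᵢCp,ᵢ
      = -94666 / 9230 = -10.256 °C

T_out = -10.3 °C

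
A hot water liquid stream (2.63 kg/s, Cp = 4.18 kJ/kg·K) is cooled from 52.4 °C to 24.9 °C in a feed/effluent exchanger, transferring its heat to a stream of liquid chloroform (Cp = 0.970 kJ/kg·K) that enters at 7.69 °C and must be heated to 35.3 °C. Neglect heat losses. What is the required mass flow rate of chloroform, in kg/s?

ṁ_c = 11.3 kg/s

Heat released by hot stream: Q = 2.63 × 4.18 × (52.4 − 24.9) = 302.32 kJ/s
Energy balance on cold side (adiabatic exchanger): Q = ṁ_c·Cp_c·(T_c,out − T_c,in)
ṁ_c = 302.32 / [0.970 × (35.3 − 7.69)] = 11.288 kg/s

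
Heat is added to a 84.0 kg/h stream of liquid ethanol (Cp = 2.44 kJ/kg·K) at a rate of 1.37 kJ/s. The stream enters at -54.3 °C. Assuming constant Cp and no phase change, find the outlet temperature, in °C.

T_out = -30.2 °C

Q = 1.37 kJ/s = 4932 kJ/h
ΔT = Q/(ṁ·Cp) = 4932/(84.0×2.44) = 24.063 K
T_out = -54.3 + 24.063 = -30.237 °C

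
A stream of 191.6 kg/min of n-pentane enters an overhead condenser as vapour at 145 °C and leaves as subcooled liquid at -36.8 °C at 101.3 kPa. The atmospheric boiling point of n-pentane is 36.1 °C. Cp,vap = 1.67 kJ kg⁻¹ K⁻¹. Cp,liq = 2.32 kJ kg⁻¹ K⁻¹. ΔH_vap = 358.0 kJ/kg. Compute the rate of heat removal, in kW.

vapour 145→36.1 °C: -181.86 kJ/kg
condensation at 36.1 °C: -358 kJ/kg
liquid 36.1→-36.8 °C: -169.13 kJ/kg
Δh = -181.86 + -358 + -169.13 = -708.99 kJ/kg
Q = ṁ·Δh = 191.6 kg/min × -708.99 kJ/kg = -135840 kJ/min
|Q| = 2264 kW

Q_c = 2260 kW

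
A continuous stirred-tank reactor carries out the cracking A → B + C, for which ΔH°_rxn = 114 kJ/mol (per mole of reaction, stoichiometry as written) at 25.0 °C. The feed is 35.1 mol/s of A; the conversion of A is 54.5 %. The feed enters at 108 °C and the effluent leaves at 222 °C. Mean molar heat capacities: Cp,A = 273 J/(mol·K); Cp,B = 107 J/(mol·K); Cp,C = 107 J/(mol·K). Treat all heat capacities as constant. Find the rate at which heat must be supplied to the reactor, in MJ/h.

Q_in = 11000 MJ/h

Extent of reaction ξ = 0.545 × 35.1 = 19.13 mol/s
Reaction term: ξ·ΔH°_rxn = 19.13 × 114 = 2180.8 kJ/s
Sensible, feed 108→25 °C: -795.33 kJ/s
Outlet flows (mol/s): A 15.97, B 19.13, C 19.13
Sensible, products 25→222 °C: 1665.4 kJ/s
Q = ΔH = 3050.8 kJ/s = 3050.8 kW
Heat supplied = 10983 MJ/h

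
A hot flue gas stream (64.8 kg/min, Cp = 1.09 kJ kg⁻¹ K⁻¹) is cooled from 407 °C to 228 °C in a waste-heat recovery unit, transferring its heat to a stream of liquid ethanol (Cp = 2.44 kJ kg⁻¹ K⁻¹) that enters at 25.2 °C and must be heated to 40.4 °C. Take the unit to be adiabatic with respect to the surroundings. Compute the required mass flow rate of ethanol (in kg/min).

ṁ_c = 341 kg/min

Heat released by hot stream: Q = 64.8 × 1.09 × (407 − 228) = 12643 kJ/min
Energy balance on cold side (adiabatic exchanger): Q = ṁ_c·Cp_c·(T_c,out − T_c,in)
ṁ_c = 12643 / [2.44 × (40.4 − 25.2)] = 340.9 kg/min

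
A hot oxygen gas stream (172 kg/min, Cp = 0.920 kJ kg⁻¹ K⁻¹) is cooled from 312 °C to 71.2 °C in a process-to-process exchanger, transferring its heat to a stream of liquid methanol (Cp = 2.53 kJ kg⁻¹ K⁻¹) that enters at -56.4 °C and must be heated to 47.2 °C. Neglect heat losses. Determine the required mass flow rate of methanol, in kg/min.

ṁ_c = 145 kg/min

Heat released by hot stream: Q = 172 × 0.920 × (312 − 71.2) = 38104 kJ/min
Energy balance on cold side (adiabatic exchanger): Q = ṁ_c·Cp_c·(T_c,out − T_c,in)
ṁ_c = 38104 / [2.53 × (47.2 − -56.4)] = 145.38 kg/min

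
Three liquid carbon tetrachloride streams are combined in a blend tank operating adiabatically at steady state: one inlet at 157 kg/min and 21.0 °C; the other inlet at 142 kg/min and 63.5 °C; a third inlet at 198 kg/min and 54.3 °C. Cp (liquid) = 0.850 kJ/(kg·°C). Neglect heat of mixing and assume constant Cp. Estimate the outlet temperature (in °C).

T_out = 46.4 °C

Adiabatic, steady state ⇒ Σ ṁᵢCp,ᵢ(T_out − Tᵢ) = 0
Σ ṁᵢCp,ᵢTᵢ = 157×0.850×21.0 + 142×0.850×63.5 + 198×0.850×54.3 = 19606
Σ ṁᵢCp,ᵢ = 157×0.850 + 142×0.850 + 198×0.850 = 422.45
T_out = 19606 / 422.45 = 46.409 °C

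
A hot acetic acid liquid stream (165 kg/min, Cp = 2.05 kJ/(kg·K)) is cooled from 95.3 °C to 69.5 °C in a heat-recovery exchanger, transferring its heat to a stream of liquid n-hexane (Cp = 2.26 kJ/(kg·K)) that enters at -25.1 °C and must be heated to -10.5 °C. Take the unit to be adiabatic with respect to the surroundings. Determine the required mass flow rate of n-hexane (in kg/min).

ṁ_c = 264 kg/min

Heat released by hot stream: Q = 165 × 2.05 × (95.3 − 69.5) = 8726.8 kJ/min
Energy balance on cold side (adiabatic exchanger): Q = ṁ_c·Cp_c·(T_c,out − T_c,in)
ṁ_c = 8726.8 / [2.26 × (-10.5 − -25.1)] = 264.48 kg/min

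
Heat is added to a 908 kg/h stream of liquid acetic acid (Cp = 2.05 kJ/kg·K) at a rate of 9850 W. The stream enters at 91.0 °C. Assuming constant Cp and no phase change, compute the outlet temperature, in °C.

Q = 9850 W = 35460 kJ/h
ΔT = Q/(ṁ·Cp) = 35460/(908×2.05) = 19.05 K
T_out = 91.0 + 19.05 = 110.05 °C

T_out = 110 °C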